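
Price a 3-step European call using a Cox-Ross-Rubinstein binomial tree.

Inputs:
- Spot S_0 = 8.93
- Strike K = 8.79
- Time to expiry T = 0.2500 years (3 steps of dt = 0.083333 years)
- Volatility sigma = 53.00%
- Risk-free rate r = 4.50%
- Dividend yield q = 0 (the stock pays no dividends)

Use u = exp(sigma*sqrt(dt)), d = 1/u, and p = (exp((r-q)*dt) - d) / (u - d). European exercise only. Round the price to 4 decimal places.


Answer: Price = V(0,0) = 1.1294

Derivation:
dt = T/N = 0.083333
u = exp(sigma*sqrt(dt)) = 1.165322; d = 1/u = 0.858132
p = (exp((r-q)*dt) - d) / (u - d) = 0.474055
Discount per step: exp(-r*dt) = 0.996257
Stock lattice S(k, i) with i counting down-moves:
  k=0: S(0,0) = 8.9300
  k=1: S(1,0) = 10.4063; S(1,1) = 7.6631
  k=2: S(2,0) = 12.1267; S(2,1) = 8.9300; S(2,2) = 6.5760
  k=3: S(3,0) = 14.1315; S(3,1) = 10.4063; S(3,2) = 7.6631; S(3,3) = 5.6430
Terminal payoffs V(N, i) = max(S_T - K, 0):
  V(3,0) = 5.341550; V(3,1) = 1.616329; V(3,2) = 0.000000; V(3,3) = 0.000000
Backward induction: V(k, i) = exp(-r*dt) * [p * V(k+1, i) + (1-p) * V(k+1, i+1)].
  V(2,0) = exp(-r*dt) * [p*5.341550 + (1-p)*1.616329] = 3.369630
  V(2,1) = exp(-r*dt) * [p*1.616329 + (1-p)*0.000000] = 0.763362
  V(2,2) = exp(-r*dt) * [p*0.000000 + (1-p)*0.000000] = 0.000000
  V(1,0) = exp(-r*dt) * [p*3.369630 + (1-p)*0.763362] = 1.991395
  V(1,1) = exp(-r*dt) * [p*0.763362 + (1-p)*0.000000] = 0.360521
  V(0,0) = exp(-r*dt) * [p*1.991395 + (1-p)*0.360521] = 1.129402


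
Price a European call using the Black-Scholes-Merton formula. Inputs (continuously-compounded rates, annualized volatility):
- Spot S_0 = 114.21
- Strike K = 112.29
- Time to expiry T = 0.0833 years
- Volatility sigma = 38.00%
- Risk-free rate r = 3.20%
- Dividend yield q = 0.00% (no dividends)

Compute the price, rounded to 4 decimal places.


Answer: Price = 6.1344

Derivation:
d1 = (ln(S/K) + (r - q + 0.5*sigma^2) * T) / (sigma * sqrt(T)) = 0.23372692
d2 = d1 - sigma * sqrt(T) = 0.12405231
exp(-rT) = 0.99733795; exp(-qT) = 1.00000000
C = S_0 * exp(-qT) * N(d1) - K * exp(-rT) * N(d2)
N(d1) = 0.59240151; N(d2) = 0.54936307
C = 114.2100 * 1.00000000 * 0.59240151 - 112.2900 * 0.99733795 * 0.54936307 = 6.1344


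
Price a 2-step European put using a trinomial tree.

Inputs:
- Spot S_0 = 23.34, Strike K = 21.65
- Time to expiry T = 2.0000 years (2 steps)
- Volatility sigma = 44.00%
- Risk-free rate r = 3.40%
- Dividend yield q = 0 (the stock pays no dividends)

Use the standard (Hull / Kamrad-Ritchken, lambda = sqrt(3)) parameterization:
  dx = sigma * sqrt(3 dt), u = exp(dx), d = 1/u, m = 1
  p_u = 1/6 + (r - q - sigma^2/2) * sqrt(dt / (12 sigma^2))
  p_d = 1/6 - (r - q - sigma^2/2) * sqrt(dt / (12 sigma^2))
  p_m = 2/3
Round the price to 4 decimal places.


dt = T/N = 1.000000; dx = sigma*sqrt(3*dt) = 0.762102
u = exp(dx) = 2.142776; d = 1/u = 0.466684
p_u = 0.125465, p_m = 0.666667, p_d = 0.207868
Discount per step: exp(-r*dt) = 0.966572
Stock lattice S(k, j) with j the centered position index:
  k=0: S(0,+0) = 23.3400
  k=1: S(1,-1) = 10.8924; S(1,+0) = 23.3400; S(1,+1) = 50.0124
  k=2: S(2,-2) = 5.0833; S(2,-1) = 10.8924; S(2,+0) = 23.3400; S(2,+1) = 50.0124; S(2,+2) = 107.1654
Terminal payoffs V(N, j) = max(K - S_T, 0):
  V(2,-2) = 16.566683; V(2,-1) = 10.757589; V(2,+0) = 0.000000; V(2,+1) = 0.000000; V(2,+2) = 0.000000
Backward induction: V(k, j) = exp(-r*dt) * [p_u * V(k+1, j+1) + p_m * V(k+1, j) + p_d * V(k+1, j-1)]
  V(1,-1) = exp(-r*dt) * [p_u*0.000000 + p_m*10.757589 + p_d*16.566683] = 10.260560
  V(1,+0) = exp(-r*dt) * [p_u*0.000000 + p_m*0.000000 + p_d*10.757589] = 2.161412
  V(1,+1) = exp(-r*dt) * [p_u*0.000000 + p_m*0.000000 + p_d*0.000000] = 0.000000
  V(0,+0) = exp(-r*dt) * [p_u*0.000000 + p_m*2.161412 + p_d*10.260560] = 3.454322

Answer: Price = V(0,0) = 3.4543


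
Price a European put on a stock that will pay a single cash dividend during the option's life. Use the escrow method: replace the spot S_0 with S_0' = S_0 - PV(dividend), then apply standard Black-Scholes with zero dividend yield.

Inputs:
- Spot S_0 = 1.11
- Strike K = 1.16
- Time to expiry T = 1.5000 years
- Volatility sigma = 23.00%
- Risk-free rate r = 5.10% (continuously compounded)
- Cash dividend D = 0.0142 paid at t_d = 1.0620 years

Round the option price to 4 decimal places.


Answer: Price = 0.1109

Derivation:
PV(D) = D * exp(-r * t_d) = 0.0142 * 0.94727863 = 0.01345136
S_0' = S_0 - PV(D) = 1.1100 - 0.01345136 = 1.09654864
d1 = (ln(S_0'/K) + (r + sigma^2/2)*T) / (sigma*sqrt(T)) = 0.21272450
d2 = d1 - sigma*sqrt(T) = -0.06896682
exp(-rT) = 0.92635291
N(-d1) = 0.41577093; N(-d2) = 0.52749199
P = K * exp(-rT) * N(-d2) - S_0' * N(-d1) = 1.1600 * 0.92635291 * 0.52749199 - 1.09654864 * 0.41577093 = 0.1109


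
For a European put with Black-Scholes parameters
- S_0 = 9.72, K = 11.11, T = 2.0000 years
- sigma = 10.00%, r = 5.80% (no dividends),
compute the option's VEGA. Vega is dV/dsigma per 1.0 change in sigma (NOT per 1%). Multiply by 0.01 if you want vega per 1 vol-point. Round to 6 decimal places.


d1 = -0.0541642746; d2 = -0.1955856309
phi(d1) = 0.3983575072; exp(-qT) = 1.0000000000; exp(-rT) = 0.8904752233
Vega = S * exp(-qT) * phi(d1) * sqrt(T) = 9.7200 * 1.0000000000 * 0.3983575072 * 1.4142135624 = 5.475884

Answer: Vega = 5.475884


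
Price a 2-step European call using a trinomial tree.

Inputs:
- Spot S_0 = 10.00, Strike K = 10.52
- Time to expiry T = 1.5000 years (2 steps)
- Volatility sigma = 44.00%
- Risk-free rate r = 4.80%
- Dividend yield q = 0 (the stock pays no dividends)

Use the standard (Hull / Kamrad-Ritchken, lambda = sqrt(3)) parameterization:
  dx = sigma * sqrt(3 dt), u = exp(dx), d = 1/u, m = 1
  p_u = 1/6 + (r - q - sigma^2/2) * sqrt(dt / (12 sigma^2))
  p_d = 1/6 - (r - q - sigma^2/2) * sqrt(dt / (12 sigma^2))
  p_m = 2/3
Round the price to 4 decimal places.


dt = T/N = 0.750000; dx = sigma*sqrt(3*dt) = 0.660000
u = exp(dx) = 1.934792; d = 1/u = 0.516851
p_u = 0.138939, p_m = 0.666667, p_d = 0.194394
Discount per step: exp(-r*dt) = 0.964640
Stock lattice S(k, j) with j the centered position index:
  k=0: S(0,+0) = 10.0000
  k=1: S(1,-1) = 5.1685; S(1,+0) = 10.0000; S(1,+1) = 19.3479
  k=2: S(2,-2) = 2.6714; S(2,-1) = 5.1685; S(2,+0) = 10.0000; S(2,+1) = 19.3479; S(2,+2) = 37.4342
Terminal payoffs V(N, j) = max(S_T - K, 0):
  V(2,-2) = 0.000000; V(2,-1) = 0.000000; V(2,+0) = 0.000000; V(2,+1) = 8.827923; V(2,+2) = 26.914214
Backward induction: V(k, j) = exp(-r*dt) * [p_u * V(k+1, j+1) + p_m * V(k+1, j) + p_d * V(k+1, j-1)]
  V(1,-1) = exp(-r*dt) * [p_u*0.000000 + p_m*0.000000 + p_d*0.000000] = 0.000000
  V(1,+0) = exp(-r*dt) * [p_u*8.827923 + p_m*0.000000 + p_d*0.000000] = 1.183176
  V(1,+1) = exp(-r*dt) * [p_u*26.914214 + p_m*8.827923 + p_d*0.000000] = 9.284399
  V(0,+0) = exp(-r*dt) * [p_u*9.284399 + p_m*1.183176 + p_d*0.000000] = 2.005249

Answer: Price = V(0,0) = 2.0052


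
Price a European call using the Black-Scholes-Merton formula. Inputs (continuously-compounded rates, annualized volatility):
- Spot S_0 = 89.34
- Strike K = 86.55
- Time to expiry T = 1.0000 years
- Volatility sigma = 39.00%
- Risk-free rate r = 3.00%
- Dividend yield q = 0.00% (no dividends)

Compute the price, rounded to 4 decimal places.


Answer: Price = 16.2385

Derivation:
d1 = (ln(S/K) + (r - q + 0.5*sigma^2) * T) / (sigma * sqrt(T)) = 0.35327445
d2 = d1 - sigma * sqrt(T) = -0.03672555
exp(-rT) = 0.97044553; exp(-qT) = 1.00000000
C = S_0 * exp(-qT) * N(d1) - K * exp(-rT) * N(d2)
N(d1) = 0.63805865; N(d2) = 0.48535192
C = 89.3400 * 1.00000000 * 0.63805865 - 86.5500 * 0.97044553 * 0.48535192 = 16.2385


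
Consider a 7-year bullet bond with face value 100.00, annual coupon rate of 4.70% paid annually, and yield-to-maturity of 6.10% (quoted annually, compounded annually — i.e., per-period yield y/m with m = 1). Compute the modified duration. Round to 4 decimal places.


Answer: Modified duration = 5.7328

Derivation:
Coupon per period c = face * coupon_rate / m = 4.700000
Periods per year m = 1; per-period yield y/m = 0.061000
Number of cashflows N = 7
Cashflows (t years, CF_t, discount factor 1/(1+y/m)^(m*t), PV):
  t = 1.0000: CF_t = 4.700000, DF = 0.942507, PV = 4.429783
  t = 2.0000: CF_t = 4.700000, DF = 0.888320, PV = 4.175102
  t = 3.0000: CF_t = 4.700000, DF = 0.837247, PV = 3.935063
  t = 4.0000: CF_t = 4.700000, DF = 0.789112, PV = 3.708825
  t = 5.0000: CF_t = 4.700000, DF = 0.743743, PV = 3.495594
  t = 6.0000: CF_t = 4.700000, DF = 0.700983, PV = 3.294622
  t = 7.0000: CF_t = 104.700000, DF = 0.660682, PV = 69.173380
Price P = sum_t PV_t = 92.212368
First compute Macaulay numerator sum_t t * PV_t:
  t * PV_t at t = 1.0000: 4.429783
  t * PV_t at t = 2.0000: 8.350204
  t * PV_t at t = 3.0000: 11.805189
  t * PV_t at t = 4.0000: 14.835299
  t * PV_t at t = 5.0000: 17.477968
  t * PV_t at t = 6.0000: 19.767730
  t * PV_t at t = 7.0000: 484.213657
Macaulay duration D = 560.879831 / 92.212368 = 6.082479
Modified duration = D / (1 + y/m) = 6.082479 / (1 + 0.061000) = 5.732780


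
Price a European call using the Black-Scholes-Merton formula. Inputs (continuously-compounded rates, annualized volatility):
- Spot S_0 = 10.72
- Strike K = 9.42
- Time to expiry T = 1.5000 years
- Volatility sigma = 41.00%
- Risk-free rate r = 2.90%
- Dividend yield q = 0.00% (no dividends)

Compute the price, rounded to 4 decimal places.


d1 = (ln(S/K) + (r - q + 0.5*sigma^2) * T) / (sigma * sqrt(T)) = 0.59514847
d2 = d1 - sigma * sqrt(T) = 0.09300308
exp(-rT) = 0.95743255; exp(-qT) = 1.00000000
C = S_0 * exp(-qT) * N(d1) - K * exp(-rT) * N(d2)
N(d1) = 0.72412789; N(d2) = 0.53704944
C = 10.7200 * 1.00000000 * 0.72412789 - 9.4200 * 0.95743255 * 0.53704944 = 2.9190

Answer: Price = 2.9190


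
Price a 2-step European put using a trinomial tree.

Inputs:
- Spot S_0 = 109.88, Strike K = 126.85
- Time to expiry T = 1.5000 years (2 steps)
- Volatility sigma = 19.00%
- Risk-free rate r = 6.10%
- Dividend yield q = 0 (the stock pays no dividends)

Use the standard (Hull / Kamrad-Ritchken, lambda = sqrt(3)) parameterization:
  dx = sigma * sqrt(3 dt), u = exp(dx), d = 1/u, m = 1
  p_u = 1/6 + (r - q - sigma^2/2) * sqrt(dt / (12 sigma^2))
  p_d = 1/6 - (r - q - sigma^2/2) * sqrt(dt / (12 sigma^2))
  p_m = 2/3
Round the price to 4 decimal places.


Answer: Price = V(0,0) = 14.2873

Derivation:
dt = T/N = 0.750000; dx = sigma*sqrt(3*dt) = 0.285000
u = exp(dx) = 1.329762; d = 1/u = 0.752014
p_u = 0.223180, p_m = 0.666667, p_d = 0.110154
Discount per step: exp(-r*dt) = 0.955281
Stock lattice S(k, j) with j the centered position index:
  k=0: S(0,+0) = 109.8800
  k=1: S(1,-1) = 82.6313; S(1,+0) = 109.8800; S(1,+1) = 146.1143
  k=2: S(2,-2) = 62.1399; S(2,-1) = 82.6313; S(2,+0) = 109.8800; S(2,+1) = 146.1143; S(2,+2) = 194.2972
Terminal payoffs V(N, j) = max(K - S_T, 0):
  V(2,-2) = 64.710065; V(2,-1) = 44.218674; V(2,+0) = 16.970000; V(2,+1) = 0.000000; V(2,+2) = 0.000000
Backward induction: V(k, j) = exp(-r*dt) * [p_u * V(k+1, j+1) + p_m * V(k+1, j) + p_d * V(k+1, j-1)]
  V(1,-1) = exp(-r*dt) * [p_u*16.970000 + p_m*44.218674 + p_d*64.710065] = 38.588106
  V(1,+0) = exp(-r*dt) * [p_u*0.000000 + p_m*16.970000 + p_d*44.218674] = 15.460431
  V(1,+1) = exp(-r*dt) * [p_u*0.000000 + p_m*0.000000 + p_d*16.970000] = 1.785711
  V(0,+0) = exp(-r*dt) * [p_u*1.785711 + p_m*15.460431 + p_d*38.588106] = 14.287278


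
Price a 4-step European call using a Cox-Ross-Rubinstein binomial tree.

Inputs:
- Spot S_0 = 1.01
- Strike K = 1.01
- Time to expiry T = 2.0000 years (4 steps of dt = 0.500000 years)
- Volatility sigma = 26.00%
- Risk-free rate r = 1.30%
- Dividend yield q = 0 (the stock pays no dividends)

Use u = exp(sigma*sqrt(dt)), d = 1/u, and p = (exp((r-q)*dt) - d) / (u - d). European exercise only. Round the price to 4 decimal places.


dt = T/N = 0.500000
u = exp(sigma*sqrt(dt)) = 1.201833; d = 1/u = 0.832062
p = (exp((r-q)*dt) - d) / (u - d) = 0.471803
Discount per step: exp(-r*dt) = 0.993521
Stock lattice S(k, i) with i counting down-moves:
  k=0: S(0,0) = 1.0100
  k=1: S(1,0) = 1.2139; S(1,1) = 0.8404
  k=2: S(2,0) = 1.4588; S(2,1) = 1.0100; S(2,2) = 0.6993
  k=3: S(3,0) = 1.7533; S(3,1) = 1.2139; S(3,2) = 0.8404; S(3,3) = 0.5818
  k=4: S(4,0) = 2.1072; S(4,1) = 1.4588; S(4,2) = 1.0100; S(4,3) = 0.6993; S(4,4) = 0.4841
Terminal payoffs V(N, i) = max(S_T - K, 0):
  V(4,0) = 1.097161; V(4,1) = 0.448846; V(4,2) = 0.000000; V(4,3) = 0.000000; V(4,4) = 0.000000
Backward induction: V(k, i) = exp(-r*dt) * [p * V(k+1, i) + (1-p) * V(k+1, i+1)].
  V(3,0) = exp(-r*dt) * [p*1.097161 + (1-p)*0.448846] = 0.749833
  V(3,1) = exp(-r*dt) * [p*0.448846 + (1-p)*0.000000] = 0.210395
  V(3,2) = exp(-r*dt) * [p*0.000000 + (1-p)*0.000000] = 0.000000
  V(3,3) = exp(-r*dt) * [p*0.000000 + (1-p)*0.000000] = 0.000000
  V(2,0) = exp(-r*dt) * [p*0.749833 + (1-p)*0.210395] = 0.461891
  V(2,1) = exp(-r*dt) * [p*0.210395 + (1-p)*0.000000] = 0.098622
  V(2,2) = exp(-r*dt) * [p*0.000000 + (1-p)*0.000000] = 0.000000
  V(1,0) = exp(-r*dt) * [p*0.461891 + (1-p)*0.098622] = 0.268264
  V(1,1) = exp(-r*dt) * [p*0.098622 + (1-p)*0.000000] = 0.046229
  V(0,0) = exp(-r*dt) * [p*0.268264 + (1-p)*0.046229] = 0.150007

Answer: Price = V(0,0) = 0.1500


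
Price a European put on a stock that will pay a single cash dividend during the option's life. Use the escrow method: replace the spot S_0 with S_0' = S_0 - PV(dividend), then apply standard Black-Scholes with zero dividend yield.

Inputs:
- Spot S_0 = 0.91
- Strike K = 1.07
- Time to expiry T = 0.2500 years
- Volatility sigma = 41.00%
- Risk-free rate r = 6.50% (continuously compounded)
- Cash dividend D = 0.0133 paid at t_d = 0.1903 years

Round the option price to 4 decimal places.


PV(D) = D * exp(-r * t_d) = 0.0133 * 0.98770669 = 0.01313650
S_0' = S_0 - PV(D) = 0.9100 - 0.01313650 = 0.89686350
d1 = (ln(S_0'/K) + (r + sigma^2/2)*T) / (sigma*sqrt(T)) = -0.67925732
d2 = d1 - sigma*sqrt(T) = -0.88425732
exp(-rT) = 0.98388132
N(-d1) = 0.75151258; N(-d2) = 0.81172134
P = K * exp(-rT) * N(-d2) - S_0' * N(-d1) = 1.0700 * 0.98388132 * 0.81172134 - 0.89686350 * 0.75151258 = 0.1805

Answer: Price = 0.1805


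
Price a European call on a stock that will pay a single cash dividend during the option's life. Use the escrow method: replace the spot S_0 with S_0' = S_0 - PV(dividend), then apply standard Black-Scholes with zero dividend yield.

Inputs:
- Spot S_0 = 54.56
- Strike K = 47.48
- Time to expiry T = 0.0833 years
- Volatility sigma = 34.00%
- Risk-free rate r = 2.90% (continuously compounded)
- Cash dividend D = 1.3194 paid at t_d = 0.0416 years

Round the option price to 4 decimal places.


PV(D) = D * exp(-r * t_d) = 1.3194 * 0.99879433 = 1.31780924
S_0' = S_0 - PV(D) = 54.5600 - 1.31780924 = 53.24219076
d1 = (ln(S_0'/K) + (r + sigma^2/2)*T) / (sigma*sqrt(T)) = 1.24093670
d2 = d1 - sigma*sqrt(T) = 1.14280679
exp(-rT) = 0.99758722
N(d1) = 0.89268543; N(d2) = 0.87344059
C = S_0' * N(d1) - K * exp(-rT) * N(d2) = 53.24219076 * 0.89268543 - 47.4800 * 0.99758722 * 0.87344059 = 6.1576

Answer: Price = 6.1576


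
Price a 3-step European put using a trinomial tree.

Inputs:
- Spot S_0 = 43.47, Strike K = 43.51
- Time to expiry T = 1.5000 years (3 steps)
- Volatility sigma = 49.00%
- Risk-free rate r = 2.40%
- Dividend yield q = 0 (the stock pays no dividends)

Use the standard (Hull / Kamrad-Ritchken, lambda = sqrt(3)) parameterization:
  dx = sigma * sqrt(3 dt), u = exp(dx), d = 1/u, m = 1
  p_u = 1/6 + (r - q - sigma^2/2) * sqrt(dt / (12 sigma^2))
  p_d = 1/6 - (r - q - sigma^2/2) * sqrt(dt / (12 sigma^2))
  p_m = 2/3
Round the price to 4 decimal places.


Answer: Price = V(0,0) = 8.3647

Derivation:
dt = T/N = 0.500000; dx = sigma*sqrt(3*dt) = 0.600125
u = exp(dx) = 1.822347; d = 1/u = 0.548743
p_u = 0.126654, p_m = 0.666667, p_d = 0.206679
Discount per step: exp(-r*dt) = 0.988072
Stock lattice S(k, j) with j the centered position index:
  k=0: S(0,+0) = 43.4700
  k=1: S(1,-1) = 23.8539; S(1,+0) = 43.4700; S(1,+1) = 79.2174
  k=2: S(2,-2) = 13.0896; S(2,-1) = 23.8539; S(2,+0) = 43.4700; S(2,+1) = 79.2174; S(2,+2) = 144.3616
  k=3: S(3,-3) = 7.1828; S(3,-2) = 13.0896; S(3,-1) = 23.8539; S(3,+0) = 43.4700; S(3,+1) = 79.2174; S(3,+2) = 144.3616; S(3,+3) = 263.0768
Terminal payoffs V(N, j) = max(K - S_T, 0):
  V(3,-3) = 36.327151; V(3,-2) = 30.420360; V(3,-1) = 19.656140; V(3,+0) = 0.040000; V(3,+1) = 0.000000; V(3,+2) = 0.000000; V(3,+3) = 0.000000
Backward induction: V(k, j) = exp(-r*dt) * [p_u * V(k+1, j+1) + p_m * V(k+1, j) + p_d * V(k+1, j-1)]
  V(2,-2) = exp(-r*dt) * [p_u*19.656140 + p_m*30.420360 + p_d*36.327151] = 29.916675
  V(2,-1) = exp(-r*dt) * [p_u*0.040000 + p_m*19.656140 + p_d*30.420360] = 19.165048
  V(2,+0) = exp(-r*dt) * [p_u*0.000000 + p_m*0.040000 + p_d*19.656140] = 4.040404
  V(2,+1) = exp(-r*dt) * [p_u*0.000000 + p_m*0.000000 + p_d*0.040000] = 0.008169
  V(2,+2) = exp(-r*dt) * [p_u*0.000000 + p_m*0.000000 + p_d*0.000000] = 0.000000
  V(1,-1) = exp(-r*dt) * [p_u*4.040404 + p_m*19.165048 + p_d*29.916675] = 19.239323
  V(1,+0) = exp(-r*dt) * [p_u*0.008169 + p_m*4.040404 + p_d*19.165048] = 6.576263
  V(1,+1) = exp(-r*dt) * [p_u*0.000000 + p_m*0.008169 + p_d*4.040404] = 0.830487
  V(0,+0) = exp(-r*dt) * [p_u*0.830487 + p_m*6.576263 + p_d*19.239323] = 8.364746


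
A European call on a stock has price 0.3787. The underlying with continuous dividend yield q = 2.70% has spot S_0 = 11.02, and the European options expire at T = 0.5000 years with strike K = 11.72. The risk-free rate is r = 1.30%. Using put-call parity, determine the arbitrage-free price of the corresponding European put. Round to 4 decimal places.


Answer: Put price = 1.1505

Derivation:
Put-call parity: C - P = S_0 * exp(-qT) - K * exp(-rT).
S_0 * exp(-qT) = 11.0200 * 0.98659072 = 10.87222969
K * exp(-rT) = 11.7200 * 0.99352108 = 11.64406705
P = C - S*exp(-qT) + K*exp(-rT)
P = 0.3787 - 10.87222969 + 11.64406705 = 1.1505


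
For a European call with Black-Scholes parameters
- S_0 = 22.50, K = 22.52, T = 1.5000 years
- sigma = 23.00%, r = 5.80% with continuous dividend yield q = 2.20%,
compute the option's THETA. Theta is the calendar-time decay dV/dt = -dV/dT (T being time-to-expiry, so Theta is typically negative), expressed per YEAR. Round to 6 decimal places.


d1 = 0.3293907168; d2 = 0.0476993963
phi(d1) = 0.3778765759; exp(-qT) = 0.9675385596; exp(-rT) = 0.9166770956
Theta = -S*exp(-qT)*phi(d1)*sigma/(2*sqrt(T)) - r*K*exp(-rT)*N(d2) + q*S*exp(-qT)*N(d1)
N(d1) = 0.6290698082; N(d2) = 0.5190220924; sqrt(T) = 1.2247448714
Term 1 = -22.5000 * 0.9675385596 * 0.3778765759 * 0.2300 / (2 * 1.2247448714) = -0.7724190611
Term 2 = -0.0580 * 22.5200 * 0.9166770956 * 0.5190220924 = -0.6214391416
Term 3 = 0.0220 * 22.5000 * 0.9675385596 * 0.6290698082 = 0.3012814016
Theta = -0.7724190611 + (-0.6214391416) + (0.3012814016) = -1.092577

Answer: Theta = -1.092577


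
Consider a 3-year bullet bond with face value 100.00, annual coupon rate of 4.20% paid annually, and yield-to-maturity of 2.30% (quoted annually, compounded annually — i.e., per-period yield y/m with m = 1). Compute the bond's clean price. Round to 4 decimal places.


Answer: Price = 105.4475

Derivation:
Coupon per period c = face * coupon_rate / m = 4.200000
Periods per year m = 1; per-period yield y/m = 0.023000
Number of cashflows N = 3
Cashflows (t years, CF_t, discount factor 1/(1+y/m)^(m*t), PV):
  t = 1.0000: CF_t = 4.200000, DF = 0.977517, PV = 4.105572
  t = 2.0000: CF_t = 4.200000, DF = 0.955540, PV = 4.013267
  t = 3.0000: CF_t = 104.200000, DF = 0.934056, PV = 97.328677
Price P = sum_t PV_t = 105.447515


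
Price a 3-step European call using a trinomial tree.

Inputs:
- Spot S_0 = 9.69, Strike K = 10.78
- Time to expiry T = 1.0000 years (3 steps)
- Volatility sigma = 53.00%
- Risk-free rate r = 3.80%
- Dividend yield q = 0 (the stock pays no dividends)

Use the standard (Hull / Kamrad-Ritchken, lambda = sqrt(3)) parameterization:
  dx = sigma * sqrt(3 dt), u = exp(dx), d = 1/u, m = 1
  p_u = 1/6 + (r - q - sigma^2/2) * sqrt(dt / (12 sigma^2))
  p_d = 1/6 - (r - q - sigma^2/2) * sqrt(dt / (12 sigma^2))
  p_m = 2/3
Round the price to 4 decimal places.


dt = T/N = 0.333333; dx = sigma*sqrt(3*dt) = 0.530000
u = exp(dx) = 1.698932; d = 1/u = 0.588605
p_u = 0.134450, p_m = 0.666667, p_d = 0.198884
Discount per step: exp(-r*dt) = 0.987413
Stock lattice S(k, j) with j the centered position index:
  k=0: S(0,+0) = 9.6900
  k=1: S(1,-1) = 5.7036; S(1,+0) = 9.6900; S(1,+1) = 16.4627
  k=2: S(2,-2) = 3.3572; S(2,-1) = 5.7036; S(2,+0) = 9.6900; S(2,+1) = 16.4627; S(2,+2) = 27.9689
  k=3: S(3,-3) = 1.9760; S(3,-2) = 3.3572; S(3,-1) = 5.7036; S(3,+0) = 9.6900; S(3,+1) = 16.4627; S(3,+2) = 27.9689; S(3,+3) = 47.5173
Terminal payoffs V(N, j) = max(S_T - K, 0):
  V(3,-3) = 0.000000; V(3,-2) = 0.000000; V(3,-1) = 0.000000; V(3,+0) = 0.000000; V(3,+1) = 5.682654; V(3,+2) = 17.188935; V(3,+3) = 36.737327
Backward induction: V(k, j) = exp(-r*dt) * [p_u * V(k+1, j+1) + p_m * V(k+1, j) + p_d * V(k+1, j-1)]
  V(2,-2) = exp(-r*dt) * [p_u*0.000000 + p_m*0.000000 + p_d*0.000000] = 0.000000
  V(2,-1) = exp(-r*dt) * [p_u*0.000000 + p_m*0.000000 + p_d*0.000000] = 0.000000
  V(2,+0) = exp(-r*dt) * [p_u*5.682654 + p_m*0.000000 + p_d*0.000000] = 0.754414
  V(2,+1) = exp(-r*dt) * [p_u*17.188935 + p_m*5.682654 + p_d*0.000000] = 6.022710
  V(2,+2) = exp(-r*dt) * [p_u*36.737327 + p_m*17.188935 + p_d*5.682654] = 17.308168
  V(1,-1) = exp(-r*dt) * [p_u*0.754414 + p_m*0.000000 + p_d*0.000000] = 0.100154
  V(1,+0) = exp(-r*dt) * [p_u*6.022710 + p_m*0.754414 + p_d*0.000000] = 1.296172
  V(1,+1) = exp(-r*dt) * [p_u*17.308168 + p_m*6.022710 + p_d*0.754414] = 6.410542
  V(0,+0) = exp(-r*dt) * [p_u*6.410542 + p_m*1.296172 + p_d*0.100154] = 1.723953

Answer: Price = V(0,0) = 1.7240


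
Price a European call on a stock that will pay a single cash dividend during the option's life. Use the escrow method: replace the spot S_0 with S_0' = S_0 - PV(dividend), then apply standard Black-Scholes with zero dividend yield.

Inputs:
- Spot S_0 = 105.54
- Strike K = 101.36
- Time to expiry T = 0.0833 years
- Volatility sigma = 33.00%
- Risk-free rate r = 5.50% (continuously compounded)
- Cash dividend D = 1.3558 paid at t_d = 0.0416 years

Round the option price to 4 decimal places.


Answer: Price = 5.7590

Derivation:
PV(D) = D * exp(-r * t_d) = 1.3558 * 0.99771462 = 1.35270148
S_0' = S_0 - PV(D) = 105.5400 - 1.35270148 = 104.18729852
d1 = (ln(S_0'/K) + (r + sigma^2/2)*T) / (sigma*sqrt(T)) = 0.38458040
d2 = d1 - sigma*sqrt(T) = 0.28933666
exp(-rT) = 0.99542898
N(d1) = 0.64972584; N(d2) = 0.61383812
C = S_0' * N(d1) - K * exp(-rT) * N(d2) = 104.18729852 * 0.64972584 - 101.3600 * 0.99542898 * 0.61383812 = 5.7590


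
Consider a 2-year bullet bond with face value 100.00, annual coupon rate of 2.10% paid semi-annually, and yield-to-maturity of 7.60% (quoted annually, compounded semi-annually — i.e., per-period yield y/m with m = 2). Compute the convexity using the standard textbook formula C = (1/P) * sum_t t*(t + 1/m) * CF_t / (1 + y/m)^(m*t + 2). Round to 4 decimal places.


Answer: Convexity = 4.5391

Derivation:
Coupon per period c = face * coupon_rate / m = 1.050000
Periods per year m = 2; per-period yield y/m = 0.038000
Number of cashflows N = 4
Cashflows (t years, CF_t, discount factor 1/(1+y/m)^(m*t), PV):
  t = 0.5000: CF_t = 1.050000, DF = 0.963391, PV = 1.011561
  t = 1.0000: CF_t = 1.050000, DF = 0.928122, PV = 0.974529
  t = 1.5000: CF_t = 1.050000, DF = 0.894145, PV = 0.938852
  t = 2.0000: CF_t = 101.050000, DF = 0.861411, PV = 87.045616
Price P = sum_t PV_t = 89.970558
Convexity numerator sum_t t*(t + 1/m) * CF_t / (1+y/m)^(m*t + 2):
  t = 0.5000: term = 0.469426
  t = 1.0000: term = 1.356723
  t = 1.5000: term = 2.614110
  t = 2.0000: term = 403.944967
Convexity = (1/P) * sum = 408.385225 / 89.970558 = 4.539099


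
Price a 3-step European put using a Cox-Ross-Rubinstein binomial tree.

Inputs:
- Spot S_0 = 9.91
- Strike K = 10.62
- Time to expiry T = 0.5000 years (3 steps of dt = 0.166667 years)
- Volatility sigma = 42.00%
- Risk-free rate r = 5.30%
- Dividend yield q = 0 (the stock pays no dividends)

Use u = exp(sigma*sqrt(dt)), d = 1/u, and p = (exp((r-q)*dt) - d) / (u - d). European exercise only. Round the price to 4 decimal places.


Answer: Price = V(0,0) = 1.4887

Derivation:
dt = T/N = 0.166667
u = exp(sigma*sqrt(dt)) = 1.187042; d = 1/u = 0.842430
p = (exp((r-q)*dt) - d) / (u - d) = 0.482985
Discount per step: exp(-r*dt) = 0.991206
Stock lattice S(k, i) with i counting down-moves:
  k=0: S(0,0) = 9.9100
  k=1: S(1,0) = 11.7636; S(1,1) = 8.3485
  k=2: S(2,0) = 13.9639; S(2,1) = 9.9100; S(2,2) = 7.0330
  k=3: S(3,0) = 16.5757; S(3,1) = 11.7636; S(3,2) = 8.3485; S(3,3) = 5.9248
Terminal payoffs V(N, i) = max(K - S_T, 0):
  V(3,0) = 0.000000; V(3,1) = 0.000000; V(3,2) = 2.271515; V(3,3) = 4.695173
Backward induction: V(k, i) = exp(-r*dt) * [p * V(k+1, i) + (1-p) * V(k+1, i+1)].
  V(2,0) = exp(-r*dt) * [p*0.000000 + (1-p)*0.000000] = 0.000000
  V(2,1) = exp(-r*dt) * [p*0.000000 + (1-p)*2.271515] = 1.164079
  V(2,2) = exp(-r*dt) * [p*2.271515 + (1-p)*4.695173] = 3.493586
  V(1,0) = exp(-r*dt) * [p*0.000000 + (1-p)*1.164079] = 0.596554
  V(1,1) = exp(-r*dt) * [p*1.164079 + (1-p)*3.493586] = 2.347640
  V(0,0) = exp(-r*dt) * [p*0.596554 + (1-p)*2.347640] = 1.488683


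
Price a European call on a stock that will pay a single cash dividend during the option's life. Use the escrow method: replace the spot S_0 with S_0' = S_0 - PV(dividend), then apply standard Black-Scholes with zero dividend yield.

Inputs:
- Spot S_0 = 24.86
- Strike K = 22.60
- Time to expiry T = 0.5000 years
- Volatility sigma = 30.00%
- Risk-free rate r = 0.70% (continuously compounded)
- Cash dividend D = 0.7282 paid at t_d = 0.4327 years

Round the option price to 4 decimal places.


PV(D) = D * exp(-r * t_d) = 0.7282 * 0.99697568 = 0.72599769
S_0' = S_0 - PV(D) = 24.8600 - 0.72599769 = 24.13400231
d1 = (ln(S_0'/K) + (r + sigma^2/2)*T) / (sigma*sqrt(T)) = 0.43214512
d2 = d1 - sigma*sqrt(T) = 0.22001309
exp(-rT) = 0.99650612
N(d1) = 0.66718203; N(d2) = 0.58706952
C = S_0' * N(d1) - K * exp(-rT) * N(d2) = 24.13400231 * 0.66718203 - 22.6000 * 0.99650612 * 0.58706952 = 2.8804

Answer: Price = 2.8804


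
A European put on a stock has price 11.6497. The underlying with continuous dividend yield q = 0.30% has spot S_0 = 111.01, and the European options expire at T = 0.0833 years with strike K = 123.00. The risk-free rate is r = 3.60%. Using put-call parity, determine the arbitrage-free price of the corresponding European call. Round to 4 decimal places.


Put-call parity: C - P = S_0 * exp(-qT) - K * exp(-rT).
S_0 * exp(-qT) = 111.0100 * 0.99975013 = 110.98226207
K * exp(-rT) = 123.0000 * 0.99700569 = 122.63170010
C = P + S*exp(-qT) - K*exp(-rT)
C = 11.6497 + 110.98226207 - 122.63170010 = 0.0003

Answer: Call price = 0.0003


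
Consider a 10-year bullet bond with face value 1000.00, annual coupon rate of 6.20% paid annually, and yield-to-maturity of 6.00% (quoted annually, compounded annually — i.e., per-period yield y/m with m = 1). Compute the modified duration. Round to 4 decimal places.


Coupon per period c = face * coupon_rate / m = 62.000000
Periods per year m = 1; per-period yield y/m = 0.060000
Number of cashflows N = 10
Cashflows (t years, CF_t, discount factor 1/(1+y/m)^(m*t), PV):
  t = 1.0000: CF_t = 62.000000, DF = 0.943396, PV = 58.490566
  t = 2.0000: CF_t = 62.000000, DF = 0.889996, PV = 55.179779
  t = 3.0000: CF_t = 62.000000, DF = 0.839619, PV = 52.056396
  t = 4.0000: CF_t = 62.000000, DF = 0.792094, PV = 49.109807
  t = 5.0000: CF_t = 62.000000, DF = 0.747258, PV = 46.330007
  t = 6.0000: CF_t = 62.000000, DF = 0.704961, PV = 43.707554
  t = 7.0000: CF_t = 62.000000, DF = 0.665057, PV = 41.233541
  t = 8.0000: CF_t = 62.000000, DF = 0.627412, PV = 38.899567
  t = 9.0000: CF_t = 62.000000, DF = 0.591898, PV = 36.697705
  t = 10.0000: CF_t = 1062.000000, DF = 0.558395, PV = 593.015253
Price P = sum_t PV_t = 1014.720174
First compute Macaulay numerator sum_t t * PV_t:
  t * PV_t at t = 1.0000: 58.490566
  t * PV_t at t = 2.0000: 110.359559
  t * PV_t at t = 3.0000: 156.169187
  t * PV_t at t = 4.0000: 196.439228
  t * PV_t at t = 5.0000: 231.650034
  t * PV_t at t = 6.0000: 262.245321
  t * PV_t at t = 7.0000: 288.634787
  t * PV_t at t = 8.0000: 311.196536
  t * PV_t at t = 9.0000: 330.279343
  t * PV_t at t = 10.0000: 5930.152531
Macaulay duration D = 7875.617091 / 1014.720174 = 7.761368
Modified duration = D / (1 + y/m) = 7.761368 / (1 + 0.060000) = 7.322046

Answer: Modified duration = 7.3220


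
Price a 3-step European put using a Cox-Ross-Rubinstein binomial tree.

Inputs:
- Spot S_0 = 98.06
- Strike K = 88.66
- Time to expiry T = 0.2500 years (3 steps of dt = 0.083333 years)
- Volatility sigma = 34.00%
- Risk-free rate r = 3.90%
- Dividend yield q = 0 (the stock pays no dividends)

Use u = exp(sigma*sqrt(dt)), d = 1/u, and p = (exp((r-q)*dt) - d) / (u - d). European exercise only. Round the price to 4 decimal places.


Answer: Price = V(0,0) = 2.0262

Derivation:
dt = T/N = 0.083333
u = exp(sigma*sqrt(dt)) = 1.103128; d = 1/u = 0.906513
p = (exp((r-q)*dt) - d) / (u - d) = 0.492039
Discount per step: exp(-r*dt) = 0.996755
Stock lattice S(k, i) with i counting down-moves:
  k=0: S(0,0) = 98.0600
  k=1: S(1,0) = 108.1727; S(1,1) = 88.8927
  k=2: S(2,0) = 119.3283; S(2,1) = 98.0600; S(2,2) = 80.5824
  k=3: S(3,0) = 131.6344; S(3,1) = 108.1727; S(3,2) = 88.8927; S(3,3) = 73.0490
Terminal payoffs V(N, i) = max(K - S_T, 0):
  V(3,0) = 0.000000; V(3,1) = 0.000000; V(3,2) = 0.000000; V(3,3) = 15.610967
Backward induction: V(k, i) = exp(-r*dt) * [p * V(k+1, i) + (1-p) * V(k+1, i+1)].
  V(2,0) = exp(-r*dt) * [p*0.000000 + (1-p)*0.000000] = 0.000000
  V(2,1) = exp(-r*dt) * [p*0.000000 + (1-p)*0.000000] = 0.000000
  V(2,2) = exp(-r*dt) * [p*0.000000 + (1-p)*15.610967] = 7.904033
  V(1,0) = exp(-r*dt) * [p*0.000000 + (1-p)*0.000000] = 0.000000
  V(1,1) = exp(-r*dt) * [p*0.000000 + (1-p)*7.904033] = 4.001913
  V(0,0) = exp(-r*dt) * [p*0.000000 + (1-p)*4.001913] = 2.026220


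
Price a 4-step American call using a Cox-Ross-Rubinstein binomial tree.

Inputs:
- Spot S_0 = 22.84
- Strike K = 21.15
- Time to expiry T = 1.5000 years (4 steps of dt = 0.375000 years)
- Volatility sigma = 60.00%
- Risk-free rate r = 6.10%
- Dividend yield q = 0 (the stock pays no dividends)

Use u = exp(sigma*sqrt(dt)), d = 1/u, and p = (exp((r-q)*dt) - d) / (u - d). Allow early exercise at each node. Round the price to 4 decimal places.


Answer: Price = V(0,0) = 7.8429

Derivation:
dt = T/N = 0.375000
u = exp(sigma*sqrt(dt)) = 1.444009; d = 1/u = 0.692516
p = (exp((r-q)*dt) - d) / (u - d) = 0.439954
Discount per step: exp(-r*dt) = 0.977385
Stock lattice S(k, i) with i counting down-moves:
  k=0: S(0,0) = 22.8400
  k=1: S(1,0) = 32.9812; S(1,1) = 15.8171
  k=2: S(2,0) = 47.6251; S(2,1) = 22.8400; S(2,2) = 10.9536
  k=3: S(3,0) = 68.7711; S(3,1) = 32.9812; S(3,2) = 15.8171; S(3,3) = 7.5855
  k=4: S(4,0) = 99.3061; S(4,1) = 47.6251; S(4,2) = 22.8400; S(4,3) = 10.9536; S(4,4) = 5.2531
Terminal payoffs V(N, i) = max(S_T - K, 0):
  V(4,0) = 78.156123; V(4,1) = 26.475118; V(4,2) = 1.690000; V(4,3) = 0.000000; V(4,4) = 0.000000
Backward induction: V(k, i) = exp(-r*dt) * [p * V(k+1, i) + (1-p) * V(k+1, i+1)]; then take max(V_cont, immediate exercise) for American.
  V(3,0) = exp(-r*dt) * [p*78.156123 + (1-p)*26.475118] = 48.099426; exercise = 47.621112; V(3,0) = max -> 48.099426
  V(3,1) = exp(-r*dt) * [p*26.475118 + (1-p)*1.690000] = 12.309486; exercise = 11.831172; V(3,1) = max -> 12.309486
  V(3,2) = exp(-r*dt) * [p*1.690000 + (1-p)*0.000000] = 0.726707; exercise = 0.000000; V(3,2) = max -> 0.726707
  V(3,3) = exp(-r*dt) * [p*0.000000 + (1-p)*0.000000] = 0.000000; exercise = 0.000000; V(3,3) = max -> 0.000000
  V(2,0) = exp(-r*dt) * [p*48.099426 + (1-p)*12.309486] = 27.420930; exercise = 26.475118; V(2,0) = max -> 27.420930
  V(2,1) = exp(-r*dt) * [p*12.309486 + (1-p)*0.726707] = 5.690917; exercise = 1.690000; V(2,1) = max -> 5.690917
  V(2,2) = exp(-r*dt) * [p*0.726707 + (1-p)*0.000000] = 0.312487; exercise = 0.000000; V(2,2) = max -> 0.312487
  V(1,0) = exp(-r*dt) * [p*27.420930 + (1-p)*5.690917] = 14.906213; exercise = 11.831172; V(1,0) = max -> 14.906213
  V(1,1) = exp(-r*dt) * [p*5.690917 + (1-p)*0.312487] = 2.618168; exercise = 0.000000; V(1,1) = max -> 2.618168
  V(0,0) = exp(-r*dt) * [p*14.906213 + (1-p)*2.618168] = 7.842869; exercise = 1.690000; V(0,0) = max -> 7.842869


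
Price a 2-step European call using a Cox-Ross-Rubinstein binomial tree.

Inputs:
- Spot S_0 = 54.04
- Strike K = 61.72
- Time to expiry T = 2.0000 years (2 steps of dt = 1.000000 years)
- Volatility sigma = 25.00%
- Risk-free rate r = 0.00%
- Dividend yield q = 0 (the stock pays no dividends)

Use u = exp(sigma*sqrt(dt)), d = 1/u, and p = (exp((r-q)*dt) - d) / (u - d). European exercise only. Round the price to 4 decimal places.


dt = T/N = 1.000000
u = exp(sigma*sqrt(dt)) = 1.284025; d = 1/u = 0.778801
p = (exp((r-q)*dt) - d) / (u - d) = 0.437823
Discount per step: exp(-r*dt) = 1.000000
Stock lattice S(k, i) with i counting down-moves:
  k=0: S(0,0) = 54.0400
  k=1: S(1,0) = 69.3887; S(1,1) = 42.0864
  k=2: S(2,0) = 89.0969; S(2,1) = 54.0400; S(2,2) = 32.7769
Terminal payoffs V(N, i) = max(S_T - K, 0):
  V(2,0) = 27.376897; V(2,1) = 0.000000; V(2,2) = 0.000000
Backward induction: V(k, i) = exp(-r*dt) * [p * V(k+1, i) + (1-p) * V(k+1, i+1)].
  V(1,0) = exp(-r*dt) * [p*27.376897 + (1-p)*0.000000] = 11.986249
  V(1,1) = exp(-r*dt) * [p*0.000000 + (1-p)*0.000000] = 0.000000
  V(0,0) = exp(-r*dt) * [p*11.986249 + (1-p)*0.000000] = 5.247861

Answer: Price = V(0,0) = 5.2479


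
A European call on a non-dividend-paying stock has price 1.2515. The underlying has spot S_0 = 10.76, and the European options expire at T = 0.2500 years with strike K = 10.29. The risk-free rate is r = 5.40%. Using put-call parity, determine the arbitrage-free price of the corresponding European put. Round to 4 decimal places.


Answer: Put price = 0.6435

Derivation:
Put-call parity: C - P = S_0 * exp(-qT) - K * exp(-rT).
S_0 * exp(-qT) = 10.7600 * 1.00000000 = 10.76000000
K * exp(-rT) = 10.2900 * 0.98659072 = 10.15201847
P = C - S*exp(-qT) + K*exp(-rT)
P = 1.2515 - 10.76000000 + 10.15201847 = 0.6435


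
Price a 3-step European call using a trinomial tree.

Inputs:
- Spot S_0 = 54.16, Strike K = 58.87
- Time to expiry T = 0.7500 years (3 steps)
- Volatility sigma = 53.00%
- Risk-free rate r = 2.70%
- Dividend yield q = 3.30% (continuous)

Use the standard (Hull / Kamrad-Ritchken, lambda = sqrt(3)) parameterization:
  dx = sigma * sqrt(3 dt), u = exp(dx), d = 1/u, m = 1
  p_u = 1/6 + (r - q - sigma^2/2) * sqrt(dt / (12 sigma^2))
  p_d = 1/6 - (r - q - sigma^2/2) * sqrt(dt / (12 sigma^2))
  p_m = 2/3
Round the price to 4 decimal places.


dt = T/N = 0.250000; dx = sigma*sqrt(3*dt) = 0.458993
u = exp(dx) = 1.582480; d = 1/u = 0.631919
p_u = 0.126783, p_m = 0.666667, p_d = 0.206550
Discount per step: exp(-r*dt) = 0.993273
Stock lattice S(k, j) with j the centered position index:
  k=0: S(0,+0) = 54.1600
  k=1: S(1,-1) = 34.2248; S(1,+0) = 54.1600; S(1,+1) = 85.7071
  k=2: S(2,-2) = 21.6273; S(2,-1) = 34.2248; S(2,+0) = 54.1600; S(2,+1) = 85.7071; S(2,+2) = 135.6299
  k=3: S(3,-3) = 13.6667; S(3,-2) = 21.6273; S(3,-1) = 34.2248; S(3,+0) = 54.1600; S(3,+1) = 85.7071; S(3,+2) = 135.6299; S(3,+3) = 214.6316
Terminal payoffs V(N, j) = max(S_T - K, 0):
  V(3,-3) = 0.000000; V(3,-2) = 0.000000; V(3,-1) = 0.000000; V(3,+0) = 0.000000; V(3,+1) = 26.837136; V(3,+2) = 76.759860; V(3,+3) = 155.761589
Backward induction: V(k, j) = exp(-r*dt) * [p_u * V(k+1, j+1) + p_m * V(k+1, j) + p_d * V(k+1, j-1)]
  V(2,-2) = exp(-r*dt) * [p_u*0.000000 + p_m*0.000000 + p_d*0.000000] = 0.000000
  V(2,-1) = exp(-r*dt) * [p_u*0.000000 + p_m*0.000000 + p_d*0.000000] = 0.000000
  V(2,+0) = exp(-r*dt) * [p_u*26.837136 + p_m*0.000000 + p_d*0.000000] = 3.379609
  V(2,+1) = exp(-r*dt) * [p_u*76.759860 + p_m*26.837136 + p_d*0.000000] = 27.437456
  V(2,+2) = exp(-r*dt) * [p_u*155.761589 + p_m*76.759860 + p_d*26.837136] = 75.950010
  V(1,-1) = exp(-r*dt) * [p_u*3.379609 + p_m*0.000000 + p_d*0.000000] = 0.425595
  V(1,+0) = exp(-r*dt) * [p_u*27.437456 + p_m*3.379609 + p_d*0.000000] = 5.693122
  V(1,+1) = exp(-r*dt) * [p_u*75.950010 + p_m*27.437456 + p_d*3.379609] = 28.426354
  V(0,+0) = exp(-r*dt) * [p_u*28.426354 + p_m*5.693122 + p_d*0.425595] = 7.436937

Answer: Price = V(0,0) = 7.4369


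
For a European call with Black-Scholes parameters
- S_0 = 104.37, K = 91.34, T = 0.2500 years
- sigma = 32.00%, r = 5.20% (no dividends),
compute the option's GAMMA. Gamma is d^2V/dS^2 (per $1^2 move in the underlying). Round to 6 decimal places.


d1 = 0.9947091880; d2 = 0.8347091880
phi(d1) = 0.2432509342; exp(-qT) = 1.0000000000; exp(-rT) = 0.9870841350
Gamma = exp(-qT) * phi(d1) / (S * sigma * sqrt(T)) = 1.0000000000 * 0.2432509342 / (104.3700 * 0.3200 * 0.5000000000) = 0.014567

Answer: Gamma = 0.014567


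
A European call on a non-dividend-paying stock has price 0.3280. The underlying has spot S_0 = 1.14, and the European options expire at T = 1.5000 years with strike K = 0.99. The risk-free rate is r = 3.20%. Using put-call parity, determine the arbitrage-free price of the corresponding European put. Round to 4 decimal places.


Answer: Put price = 0.1316

Derivation:
Put-call parity: C - P = S_0 * exp(-qT) - K * exp(-rT).
S_0 * exp(-qT) = 1.1400 * 1.00000000 = 1.14000000
K * exp(-rT) = 0.9900 * 0.95313379 = 0.94360245
P = C - S*exp(-qT) + K*exp(-rT)
P = 0.3280 - 1.14000000 + 0.94360245 = 0.1316


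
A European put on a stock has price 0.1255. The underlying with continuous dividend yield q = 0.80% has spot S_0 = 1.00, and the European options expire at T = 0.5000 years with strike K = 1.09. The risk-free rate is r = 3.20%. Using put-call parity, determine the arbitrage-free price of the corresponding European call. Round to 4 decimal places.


Put-call parity: C - P = S_0 * exp(-qT) - K * exp(-rT).
S_0 * exp(-qT) = 1.0000 * 0.99600799 = 0.99600799
K * exp(-rT) = 1.0900 * 0.98412732 = 1.07269878
C = P + S*exp(-qT) - K*exp(-rT)
C = 0.1255 + 0.99600799 - 1.07269878 = 0.0488

Answer: Call price = 0.0488


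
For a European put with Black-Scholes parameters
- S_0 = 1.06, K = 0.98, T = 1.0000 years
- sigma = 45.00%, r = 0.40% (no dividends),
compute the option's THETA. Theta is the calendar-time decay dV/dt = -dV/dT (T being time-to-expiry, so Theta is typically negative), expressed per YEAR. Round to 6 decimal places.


Answer: Theta = -0.085522

Derivation:
d1 = 0.4082702565; d2 = -0.0417297435
phi(d1) = 0.3670413253; exp(-qT) = 1.0000000000; exp(-rT) = 0.9960079893
Theta = -S*exp(-qT)*phi(d1)*sigma/(2*sqrt(T)) + r*K*exp(-rT)*N(-d2) - q*S*exp(-qT)*N(-d1)
N(-d1) = 0.3415376367; N(-d2) = 0.5166429286; sqrt(T) = 1.0000000000
Term 1 = -1.0600 * 1.0000000000 * 0.3670413253 * 0.4500 / (2 * 1.0000000000) = -0.0875393561
Term 2 = 0.0040 * 0.9800 * 0.9960079893 * 0.5166429286 = 0.0020171555
Term 3 = 0 (no dividend yield, q = 0)
Theta = -0.0875393561 + (0.0020171555) + (0.0000000000) = -0.085522


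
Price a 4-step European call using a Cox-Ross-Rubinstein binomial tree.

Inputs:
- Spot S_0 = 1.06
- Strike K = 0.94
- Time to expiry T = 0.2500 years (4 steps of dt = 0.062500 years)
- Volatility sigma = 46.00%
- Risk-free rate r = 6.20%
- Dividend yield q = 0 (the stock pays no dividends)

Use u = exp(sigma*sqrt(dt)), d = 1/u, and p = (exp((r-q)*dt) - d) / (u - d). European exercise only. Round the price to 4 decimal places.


dt = T/N = 0.062500
u = exp(sigma*sqrt(dt)) = 1.121873; d = 1/u = 0.891366
p = (exp((r-q)*dt) - d) / (u - d) = 0.488125
Discount per step: exp(-r*dt) = 0.996132
Stock lattice S(k, i) with i counting down-moves:
  k=0: S(0,0) = 1.0600
  k=1: S(1,0) = 1.1892; S(1,1) = 0.9448
  k=2: S(2,0) = 1.3341; S(2,1) = 1.0600; S(2,2) = 0.8422
  k=3: S(3,0) = 1.4967; S(3,1) = 1.1892; S(3,2) = 0.9448; S(3,3) = 0.7507
  k=4: S(4,0) = 1.6791; S(4,1) = 1.3341; S(4,2) = 1.0600; S(4,3) = 0.8422; S(4,4) = 0.6692
Terminal payoffs V(N, i) = max(S_T - K, 0):
  V(4,0) = 0.739118; V(4,1) = 0.394116; V(4,2) = 0.120000; V(4,3) = 0.000000; V(4,4) = 0.000000
Backward induction: V(k, i) = exp(-r*dt) * [p * V(k+1, i) + (1-p) * V(k+1, i+1)].
  V(3,0) = exp(-r*dt) * [p*0.739118 + (1-p)*0.394116] = 0.560345
  V(3,1) = exp(-r*dt) * [p*0.394116 + (1-p)*0.120000] = 0.252821
  V(3,2) = exp(-r*dt) * [p*0.120000 + (1-p)*0.000000] = 0.058348
  V(3,3) = exp(-r*dt) * [p*0.000000 + (1-p)*0.000000] = 0.000000
  V(2,0) = exp(-r*dt) * [p*0.560345 + (1-p)*0.252821] = 0.401373
  V(2,1) = exp(-r*dt) * [p*0.252821 + (1-p)*0.058348] = 0.152683
  V(2,2) = exp(-r*dt) * [p*0.058348 + (1-p)*0.000000] = 0.028371
  V(1,0) = exp(-r*dt) * [p*0.401373 + (1-p)*0.152683] = 0.273015
  V(1,1) = exp(-r*dt) * [p*0.152683 + (1-p)*0.028371] = 0.088706
  V(0,0) = exp(-r*dt) * [p*0.273015 + (1-p)*0.088706] = 0.177981

Answer: Price = V(0,0) = 0.1780
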